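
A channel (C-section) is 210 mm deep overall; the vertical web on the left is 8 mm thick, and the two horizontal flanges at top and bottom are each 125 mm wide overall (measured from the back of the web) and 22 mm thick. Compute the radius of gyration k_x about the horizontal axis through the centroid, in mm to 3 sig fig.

k_x ≈ 87.2 mm

Split into non-overlapping primitives; take the origin at the lower-left of the bounding box.
Web: 8 × 210, A = 1 680 mm², y = 105 mm, Ī = 6 174 000 mm⁴.
Top flange (beyond web): 117 × 22, A = 2 574 mm², y = 199 mm, Ī = 103 818 mm⁴.
Bottom flange (beyond web): 117 × 22, A = 2 574 mm², y = 11 mm, Ī = 103 818 mm⁴.
By symmetry the centroid is at mid-height, ȳ = 105 mm.
Transfer each piece to the horizontal axis through the centroid using Ī + A·d² with d = y − 105:
  web: d = 0 mm → contributes +6 174 000 mm⁴
  top flange (beyond web): d = 94 mm → contributes +22 847 682 mm⁴
  bottom flange (beyond web): d = -94 mm → contributes +22 847 682 mm⁴
Total I = 51 869 364 mm⁴.
Radius of gyration: k = √(I/A) = √(51 869 364 / 6 828) = 87.158 mm.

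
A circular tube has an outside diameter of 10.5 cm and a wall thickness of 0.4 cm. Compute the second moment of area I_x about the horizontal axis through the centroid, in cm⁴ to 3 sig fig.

Treat the section as a set of non-overlapping primitives; coordinates are from the bounding-box lower-left.
Outer circle: ⌀10.5, A = 86.59 cm², y = 5.25 cm, Ī = 596.66 cm⁴.
Bore (subtracted): ⌀9.7, A = 73.898 cm², y = 5.25 cm, Ī = 434.57 cm⁴.
By symmetry the centroid is at mid-height, ȳ = 5.25 cm.
All pieces are centred on the horizontal axis through the centroid, so I = ΣĪ (holes subtracted) = 162.09 cm⁴.

I_x ≈ 162 cm⁴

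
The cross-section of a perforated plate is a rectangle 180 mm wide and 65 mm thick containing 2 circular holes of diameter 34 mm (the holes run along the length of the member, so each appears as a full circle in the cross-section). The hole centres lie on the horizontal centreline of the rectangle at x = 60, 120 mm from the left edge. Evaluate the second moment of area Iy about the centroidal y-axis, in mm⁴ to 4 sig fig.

Iy ≈ 2.982 × 10⁷ mm⁴

Decompose the section into non-overlapping parts with the origin at the bottom-left of its bounding rectangle.
Plate: 180 × 65, A = 11 700 mm², x = 90 mm, Ī = 31 590 000 mm⁴.
Hole 1 (subtracted): ⌀34, A = 907.92 mm², x = 60 mm, Ī = 65597.2 mm⁴.
Hole 2 (subtracted): ⌀34, A = 907.92 mm², x = 120 mm, Ī = 65597.2 mm⁴.
By symmetry the centroid is at mid-width, x̄ = 90 mm.
Transfer each piece to the centroidal y-axis using Ī + A·d² with d = x − 90:
  plate: d = 0 mm → contributes +31 590 000 mm⁴
  hole 1: d = -30 mm → contributes −882 725 mm⁴
  hole 2: d = 30 mm → contributes −882 725 mm⁴
Total I = 29 824 549 mm⁴.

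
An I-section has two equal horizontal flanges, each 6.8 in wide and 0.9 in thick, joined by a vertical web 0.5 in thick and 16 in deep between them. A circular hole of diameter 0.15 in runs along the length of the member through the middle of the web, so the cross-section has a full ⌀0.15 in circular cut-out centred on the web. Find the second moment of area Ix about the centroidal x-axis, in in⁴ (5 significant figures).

Ix ≈ 1045.5 in⁴

Treat the section as a set of non-overlapping primitives; coordinates are from the bounding-box lower-left.
Bottom flange: 6.8 × 0.9, A = 6.12 in², y = 0.45 in, Ī = 0.4131 in⁴.
Web: 0.5 × 16, A = 8 in², y = 8.9 in, Ī = 170.6667 in⁴.
Top flange: 6.8 × 0.9, A = 6.12 in², y = 17.35 in, Ī = 0.4131 in⁴.
Hole (subtracted): ⌀0.15, A = 0.01767146 in², y = 8.9 in, Ī = 0.00002485049 in⁴.
By symmetry the centroid is at mid-height, ȳ = 8.9 in.
Transfer each piece to the centroidal x-axis using Ī + A·d² with d = y − 8.9:
  bottom flange: d = -8.45 in → contributes +437.3964 in⁴
  web: d = 0 in → contributes +170.6667 in⁴
  top flange: d = 8.45 in → contributes +437.3964 in⁴
  hole: d = 0 in → contributes −0.00002485049 in⁴
Total I = 1045.459 in⁴.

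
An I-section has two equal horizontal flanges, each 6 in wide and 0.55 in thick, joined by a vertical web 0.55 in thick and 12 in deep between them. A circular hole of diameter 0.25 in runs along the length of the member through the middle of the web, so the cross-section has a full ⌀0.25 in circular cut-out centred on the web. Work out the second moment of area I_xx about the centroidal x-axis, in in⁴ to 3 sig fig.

I_xx ≈ 339 in⁴

Break the section into simple shapes (no overlaps), measuring from the bottom-left corner of the bounding box.
Bottom flange: 6 × 0.55, A = 3.3 in², y = 0.275 in, Ī = 0.083188 in⁴.
Web: 0.55 × 12, A = 6.6 in², y = 6.55 in, Ī = 79.2 in⁴.
Top flange: 6 × 0.55, A = 3.3 in², y = 12.825 in, Ī = 0.083188 in⁴.
Hole (subtracted): ⌀0.25, A = 0.049087 in², y = 6.55 in, Ī = 0.00019175 in⁴.
By symmetry the centroid is at mid-height, ȳ = 6.55 in.
Transfer each piece to the centroidal x-axis using Ī + A·d² with d = y − 6.55:
  bottom flange: d = -6.275 in → contributes +130.02 in⁴
  web: d = 0 in → contributes +79.2 in⁴
  top flange: d = 6.275 in → contributes +130.02 in⁴
  hole: d = 0 in → contributes −0.00019175 in⁴
Total I = 339.25 in⁴.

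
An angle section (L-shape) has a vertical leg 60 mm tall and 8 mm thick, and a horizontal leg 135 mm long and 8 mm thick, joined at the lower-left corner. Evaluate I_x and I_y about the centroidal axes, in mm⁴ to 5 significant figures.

Decompose the section into non-overlapping parts with the origin at the bottom-left of its bounding rectangle.
Vertical leg: 8 × 60, A = 480 mm², y = 30 mm, Ī = 144 000 mm⁴.
Horizontal leg (remainder): 127 × 8, A = 1 016 mm², y = 4 mm, Ī = 5418.667 mm⁴.
Centroid: ȳ = ΣA·y / ΣA = 12.34225 mm.
Transfer each piece to the centroidal x-axis using Ī + A·d² with d = y − 12.34225:
  vertical leg: d = 17.65775 mm → contributes +293662.2 mm⁴
  horizontal leg (remainder): d = -8.342246 mm → contributes +76125.22 mm⁴
Total I = 369787.4 mm⁴.
For the y-axis: x̄ = 49.84225 mm.
Repeating about the centroidal y-axis gives I_y = 2 853 437 mm⁴.

I_x ≈ 3.6979 × 10⁵ mm⁴, I_y ≈ 2.8534 × 10⁶ mm⁴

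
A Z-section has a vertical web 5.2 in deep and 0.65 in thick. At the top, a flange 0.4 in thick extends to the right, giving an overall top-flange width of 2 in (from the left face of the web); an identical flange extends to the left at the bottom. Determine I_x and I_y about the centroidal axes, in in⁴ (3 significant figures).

I_x ≈ 13.9 in⁴, I_y ≈ 1.36 in⁴

Decompose the section into non-overlapping parts with the origin at the bottom-left of its bounding rectangle.
Web: 0.65 × 5.2, A = 3.38 in², y = 2.6 in, Ī = 7.6163 in⁴.
Top flange (beyond web): 1.35 × 0.4, A = 0.54 in², y = 5 in, Ī = 0.0072 in⁴.
Bottom flange (beyond web): 1.35 × 0.4, A = 0.54 in², y = 0.2 in, Ī = 0.0072 in⁴.
Centroid: ȳ = ΣA·y / ΣA = 2.6 in.
Transfer each piece to the centroidal x-axis using Ī + A·d² with d = y − 2.6:
  web: d = 0 in → contributes +7.6163 in⁴
  top flange (beyond web): d = 2.4 in → contributes +3.1176 in⁴
  bottom flange (beyond web): d = -2.4 in → contributes +3.1176 in⁴
Total I = 13.851 in⁴.
For the y-axis: x̄ = 1.675 in.
Repeating about the centroidal y-axis gives I_y = 1.363 in⁴.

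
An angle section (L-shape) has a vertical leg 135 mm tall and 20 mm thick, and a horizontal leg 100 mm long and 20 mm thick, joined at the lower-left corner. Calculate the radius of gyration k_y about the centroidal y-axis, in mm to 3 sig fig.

Break the section into simple shapes (no overlaps), measuring from the bottom-left corner of the bounding box.
Vertical leg: 20 × 135, A = 2 700 mm², x = 10 mm, Ī = 90 000 mm⁴.
Horizontal leg (remainder): 80 × 20, A = 1 600 mm², x = 60 mm, Ī = 853 333 mm⁴.
Centroid: x̄ = ΣA·x / ΣA = 28.605 mm.
Transfer each piece to the centroidal y-axis using Ī + A·d² with d = x − 28.605:
  vertical leg: d = -18.605 mm → contributes +1 024 559 mm⁴
  horizontal leg (remainder): d = 31.395 mm → contributes +2 430 402 mm⁴
Total I = 3 454 961 mm⁴.
Radius of gyration: k = √(I/A) = √(3 454 961 / 4 300) = 28.346 mm.

k_y ≈ 28.3 mm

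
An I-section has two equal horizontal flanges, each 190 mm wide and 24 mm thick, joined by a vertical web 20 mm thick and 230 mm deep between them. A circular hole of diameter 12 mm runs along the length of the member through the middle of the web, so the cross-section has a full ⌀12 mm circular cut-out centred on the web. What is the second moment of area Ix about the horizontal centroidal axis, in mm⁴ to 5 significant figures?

Ix ≈ 1.6781 × 10⁸ mm⁴

Break the section into simple shapes (no overlaps), measuring from the bottom-left corner of the bounding box.
Bottom flange: 190 × 24, A = 4 560 mm², y = 12 mm, Ī = 218 880 mm⁴.
Web: 20 × 230, A = 4 600 mm², y = 139 mm, Ī = 20 278 333 mm⁴.
Top flange: 190 × 24, A = 4 560 mm², y = 266 mm, Ī = 218 880 mm⁴.
Hole (subtracted): ⌀12, A = 113.0973 mm², y = 139 mm, Ī = 1017.876 mm⁴.
By symmetry the centroid is at mid-height, ȳ = 139 mm.
Transfer each piece to the horizontal centroidal axis using Ī + A·d² with d = y − 139:
  bottom flange: d = -127 mm → contributes +73 767 120 mm⁴
  web: d = 0 mm → contributes +20 278 333 mm⁴
  top flange: d = 127 mm → contributes +73 767 120 mm⁴
  hole: d = 0 mm → contributes −1017.876 mm⁴
Total I = 167 811 555 mm⁴.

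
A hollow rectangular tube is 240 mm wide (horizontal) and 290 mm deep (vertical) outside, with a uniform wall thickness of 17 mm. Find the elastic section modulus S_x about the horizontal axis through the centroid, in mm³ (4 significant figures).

Split into non-overlapping primitives; take the origin at the lower-left of the bounding box.
Outer rectangle: 240 × 290, A = 69 600 mm², y = 145 mm, Ī = 487 780 000 mm⁴.
Inner void (subtracted): 206 × 256, A = 52 736 mm², y = 145 mm, Ī = 288 008 875 mm⁴.
By symmetry the centroid is at mid-height, ȳ = 145 mm.
All pieces are centred on the horizontal axis through the centroid, so I = ΣĪ (holes subtracted) = 199 771 125 mm⁴.
Extreme fibre distance c = 145 mm; S = I/c = 1 377 732 mm³.

S_x ≈ 1.378 × 10⁶ mm³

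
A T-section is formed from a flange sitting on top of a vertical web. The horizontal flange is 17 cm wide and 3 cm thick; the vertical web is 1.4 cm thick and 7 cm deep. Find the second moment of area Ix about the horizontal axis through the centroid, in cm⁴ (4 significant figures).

Ix ≈ 283.8 cm⁴

Break the section into simple shapes (no overlaps), measuring from the bottom-left corner of the bounding box.
Flange: 17 × 3, A = 51 cm², y = 8.5 cm, Ī = 38.25 cm⁴.
Web: 1.4 × 7, A = 9.8 cm², y = 3.5 cm, Ī = 40.0167 cm⁴.
Centroid: ȳ = ΣA·y / ΣA = 7.69408 cm.
Transfer each piece to the horizontal axis through the centroid using Ī + A·d² with d = y − 7.69408:
  flange: d = 0.805921 cm → contributes +71.3749 cm⁴
  web: d = -4.19408 cm → contributes +212.402 cm⁴
Total I = 283.777 cm⁴.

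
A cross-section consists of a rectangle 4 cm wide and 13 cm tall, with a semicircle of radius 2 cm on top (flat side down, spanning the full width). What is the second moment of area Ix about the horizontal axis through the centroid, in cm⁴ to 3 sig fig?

Ix ≈ 1040 cm⁴

Decompose the section into non-overlapping parts with the origin at the bottom-left of its bounding rectangle.
Rectangular body: 4 × 13, A = 52 cm², y = 6.5 cm, Ī = 732.33 cm⁴.
Semicircular cap: semicircle r = 2, A = 6.2832 cm², y = 13.849 cm, Ī = 1.7561 cm⁴.
Centroid: ȳ = ΣA·y / ΣA = 7.2922 cm.
Transfer each piece to the horizontal axis through the centroid using Ī + A·d² with d = y − 7.2922:
  rectangular body: d = -0.79224 cm → contributes +764.97 cm⁴
  semicircular cap: d = 6.5566 cm → contributes +271.86 cm⁴
Total I = 1036.8 cm⁴.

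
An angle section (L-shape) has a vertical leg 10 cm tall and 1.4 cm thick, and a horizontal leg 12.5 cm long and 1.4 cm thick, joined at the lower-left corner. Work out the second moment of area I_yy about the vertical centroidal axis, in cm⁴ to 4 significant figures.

Treat the section as a set of non-overlapping primitives; coordinates are from the bounding-box lower-left.
Vertical leg: 1.4 × 10, A = 14 cm², x = 0.7 cm, Ī = 2.28667 cm⁴.
Horizontal leg (remainder): 11.1 × 1.4, A = 15.54 cm², x = 6.95 cm, Ī = 159.557 cm⁴.
Centroid: x̄ = ΣA·x / ΣA = 3.98791 cm.
Transfer each piece to the vertical centroidal axis using Ī + A·d² with d = x − 3.98791:
  vertical leg: d = -3.28791 cm → contributes +153.632 cm⁴
  horizontal leg (remainder): d = 2.96209 cm → contributes +295.904 cm⁴
Total I = 449.536 cm⁴.

I_yy ≈ 449.5 cm⁴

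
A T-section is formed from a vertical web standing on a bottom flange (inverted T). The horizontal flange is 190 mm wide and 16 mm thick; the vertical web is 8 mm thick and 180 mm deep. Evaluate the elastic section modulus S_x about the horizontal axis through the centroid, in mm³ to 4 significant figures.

S_x ≈ 8.522 × 10⁴ mm³

Break the section into simple shapes (no overlaps), measuring from the bottom-left corner of the bounding box.
Flange: 190 × 16, A = 3 040 mm², y = 8 mm, Ī = 64853.3 mm⁴.
Web: 8 × 180, A = 1 440 mm², y = 106 mm, Ī = 3 888 000 mm⁴.
Centroid: ȳ = ΣA·y / ΣA = 39.5 mm.
Transfer each piece to the horizontal axis through the centroid using Ī + A·d² with d = y − 39.5:
  flange: d = -31.5 mm → contributes +3 081 293 mm⁴
  web: d = 66.5 mm → contributes +10 256 040 mm⁴
Total I = 13 337 333 mm⁴.
Extreme fibre distance c = 156.5 mm; S = I/c = 85222.6 mm³.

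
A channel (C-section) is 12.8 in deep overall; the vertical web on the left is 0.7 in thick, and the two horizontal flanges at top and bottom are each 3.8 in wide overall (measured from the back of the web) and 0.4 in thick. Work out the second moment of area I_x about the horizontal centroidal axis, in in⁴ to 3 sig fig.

Split into non-overlapping primitives; take the origin at the lower-left of the bounding box.
Web: 0.7 × 12.8, A = 8.96 in², y = 6.4 in, Ī = 122.33 in⁴.
Top flange (beyond web): 3.1 × 0.4, A = 1.24 in², y = 12.6 in, Ī = 0.016533 in⁴.
Bottom flange (beyond web): 3.1 × 0.4, A = 1.24 in², y = 0.2 in, Ī = 0.016533 in⁴.
By symmetry the centroid is at mid-height, ȳ = 6.4 in.
Transfer each piece to the horizontal centroidal axis using Ī + A·d² with d = y − 6.4:
  web: d = 0 in → contributes +122.33 in⁴
  top flange (beyond web): d = 6.2 in → contributes +47.682 in⁴
  bottom flange (beyond web): d = -6.2 in → contributes +47.682 in⁴
Total I = 217.7 in⁴.

I_x ≈ 218 in⁴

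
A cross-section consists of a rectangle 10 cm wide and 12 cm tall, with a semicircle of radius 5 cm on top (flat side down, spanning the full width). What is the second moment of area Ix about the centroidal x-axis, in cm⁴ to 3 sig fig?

Ix ≈ 3460 cm⁴

Break the section into simple shapes (no overlaps), measuring from the bottom-left corner of the bounding box.
Rectangular body: 10 × 12, A = 120 cm², y = 6 cm, Ī = 1 440 cm⁴.
Semicircular cap: semicircle r = 5, A = 39.27 cm², y = 14.122 cm, Ī = 68.598 cm⁴.
Centroid: ȳ = ΣA·y / ΣA = 8.0026 cm.
Transfer each piece to the centroidal x-axis using Ī + A·d² with d = y − 8.0026:
  rectangular body: d = -2.0026 cm → contributes +1921.2 cm⁴
  semicircular cap: d = 6.1195 cm → contributes +1539.2 cm⁴
Total I = 3460.4 cm⁴.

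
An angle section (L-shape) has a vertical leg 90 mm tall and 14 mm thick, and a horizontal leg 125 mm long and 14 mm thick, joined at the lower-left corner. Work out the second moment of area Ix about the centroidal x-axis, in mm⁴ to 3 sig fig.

Ix ≈ 1.88 × 10⁶ mm⁴

Decompose the section into non-overlapping parts with the origin at the bottom-left of its bounding rectangle.
Vertical leg: 14 × 90, A = 1 260 mm², y = 45 mm, Ī = 850 500 mm⁴.
Horizontal leg (remainder): 111 × 14, A = 1 554 mm², y = 7 mm, Ī = 25 382 mm⁴.
Centroid: ȳ = ΣA·y / ΣA = 24.015 mm.
Transfer each piece to the centroidal x-axis using Ī + A·d² with d = y − 24.015:
  vertical leg: d = 20.985 mm → contributes +1 405 370 mm⁴
  horizontal leg (remainder): d = -17.015 mm → contributes +475 277 mm⁴
Total I = 1 880 647 mm⁴.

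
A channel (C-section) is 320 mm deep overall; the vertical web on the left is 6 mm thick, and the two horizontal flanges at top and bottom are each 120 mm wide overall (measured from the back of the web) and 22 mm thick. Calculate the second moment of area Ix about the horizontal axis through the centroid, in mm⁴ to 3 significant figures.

Break the section into simple shapes (no overlaps), measuring from the bottom-left corner of the bounding box.
Web: 6 × 320, A = 1 920 mm², y = 160 mm, Ī = 16 384 000 mm⁴.
Top flange (beyond web): 114 × 22, A = 2 508 mm², y = 309 mm, Ī = 101 156 mm⁴.
Bottom flange (beyond web): 114 × 22, A = 2 508 mm², y = 11 mm, Ī = 101 156 mm⁴.
By symmetry the centroid is at mid-height, ȳ = 160 mm.
Transfer each piece to the horizontal axis through the centroid using Ī + A·d² with d = y − 160:
  web: d = 0 mm → contributes +16 384 000 mm⁴
  top flange (beyond web): d = 149 mm → contributes +55 781 264 mm⁴
  bottom flange (beyond web): d = -149 mm → contributes +55 781 264 mm⁴
Total I = 127 946 528 mm⁴.

Ix ≈ 1.28 × 10⁸ mm⁴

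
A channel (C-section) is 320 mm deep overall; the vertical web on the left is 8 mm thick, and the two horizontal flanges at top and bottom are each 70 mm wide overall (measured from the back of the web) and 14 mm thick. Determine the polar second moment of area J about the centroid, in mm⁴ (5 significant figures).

Break the section into simple shapes (no overlaps), measuring from the bottom-left corner of the bounding box.
Web: 8 × 320, A = 2 560 mm², y = 160 mm, Ī = 21 845 333 mm⁴.
Top flange (beyond web): 62 × 14, A = 868 mm², y = 313 mm, Ī = 14177.33 mm⁴.
Bottom flange (beyond web): 62 × 14, A = 868 mm², y = 7 mm, Ī = 14177.33 mm⁴.
By symmetry the centroid is at mid-height, ȳ = 160 mm.
Transfer each piece to the centroidal x-axis using Ī + A·d² with d = y − 160:
  web: d = 0 mm → contributes +21 845 333 mm⁴
  top flange (beyond web): d = 153 mm → contributes +20 333 189 mm⁴
  bottom flange (beyond web): d = -153 mm → contributes +20 333 189 mm⁴
Total I = 62 511 712 mm⁴.
For the y-axis: x̄ = 18.14339 mm.
Repeating about the centroidal y-axis gives I_y = 1 837 000 mm⁴.
Polar second moment: J = I_x + I_y = 64 348 712 mm⁴.

J ≈ 6.4349 × 10⁷ mm⁴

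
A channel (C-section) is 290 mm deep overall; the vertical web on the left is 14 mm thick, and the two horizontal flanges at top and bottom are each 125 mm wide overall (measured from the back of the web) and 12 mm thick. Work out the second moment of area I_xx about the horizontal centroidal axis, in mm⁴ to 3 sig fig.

Treat the section as a set of non-overlapping primitives; coordinates are from the bounding-box lower-left.
Web: 14 × 290, A = 4 060 mm², y = 145 mm, Ī = 28 453 833 mm⁴.
Top flange (beyond web): 111 × 12, A = 1 332 mm², y = 284 mm, Ī = 15 984 mm⁴.
Bottom flange (beyond web): 111 × 12, A = 1 332 mm², y = 6 mm, Ī = 15 984 mm⁴.
By symmetry the centroid is at mid-height, ȳ = 145 mm.
Transfer each piece to the horizontal centroidal axis using Ī + A·d² with d = y − 145:
  web: d = 0 mm → contributes +28 453 833 mm⁴
  top flange (beyond web): d = 139 mm → contributes +25 751 556 mm⁴
  bottom flange (beyond web): d = -139 mm → contributes +25 751 556 mm⁴
Total I = 79 956 945 mm⁴.

I_xx ≈ 8.00 × 10⁷ mm⁴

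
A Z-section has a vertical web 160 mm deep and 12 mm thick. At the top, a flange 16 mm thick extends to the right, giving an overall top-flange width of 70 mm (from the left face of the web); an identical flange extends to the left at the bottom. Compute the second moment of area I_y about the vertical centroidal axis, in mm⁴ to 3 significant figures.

I_y ≈ 2.82 × 10⁶ mm⁴

Decompose the section into non-overlapping parts with the origin at the bottom-left of its bounding rectangle.
Web: 12 × 160, A = 1 920 mm², x = 64 mm, Ī = 23 040 mm⁴.
Top flange (beyond web): 58 × 16, A = 928 mm², x = 99 mm, Ī = 260 149 mm⁴.
Bottom flange (beyond web): 58 × 16, A = 928 mm², x = 29 mm, Ī = 260 149 mm⁴.
Centroid: x̄ = ΣA·x / ΣA = 64 mm.
Transfer each piece to the vertical centroidal axis using Ī + A·d² with d = x − 64:
  web: d = 0 mm → contributes +23 040 mm⁴
  top flange (beyond web): d = 35 mm → contributes +1 396 949 mm⁴
  bottom flange (beyond web): d = -35 mm → contributes +1 396 949 mm⁴
Total I = 2 816 939 mm⁴.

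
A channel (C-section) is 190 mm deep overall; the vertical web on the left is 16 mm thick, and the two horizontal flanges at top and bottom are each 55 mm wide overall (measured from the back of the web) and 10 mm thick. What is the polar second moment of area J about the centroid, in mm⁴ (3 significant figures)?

Split into non-overlapping primitives; take the origin at the lower-left of the bounding box.
Web: 16 × 190, A = 3 040 mm², y = 95 mm, Ī = 9 145 333 mm⁴.
Top flange (beyond web): 39 × 10, A = 390 mm², y = 185 mm, Ī = 3 250 mm⁴.
Bottom flange (beyond web): 39 × 10, A = 390 mm², y = 5 mm, Ī = 3 250 mm⁴.
By symmetry the centroid is at mid-height, ȳ = 95 mm.
Transfer each piece to the centroidal x-axis using Ī + A·d² with d = y − 95:
  web: d = 0 mm → contributes +9 145 333 mm⁴
  top flange (beyond web): d = 90 mm → contributes +3 162 250 mm⁴
  bottom flange (beyond web): d = -90 mm → contributes +3 162 250 mm⁴
Total I = 15 469 833 mm⁴.
For the y-axis: x̄ = 13.615 mm.
Repeating about the centroidal y-axis gives I_y = 633 148 mm⁴.
Polar second moment: J = I_x + I_y = 16 102 981 mm⁴.

J ≈ 1.61 × 10⁷ mm⁴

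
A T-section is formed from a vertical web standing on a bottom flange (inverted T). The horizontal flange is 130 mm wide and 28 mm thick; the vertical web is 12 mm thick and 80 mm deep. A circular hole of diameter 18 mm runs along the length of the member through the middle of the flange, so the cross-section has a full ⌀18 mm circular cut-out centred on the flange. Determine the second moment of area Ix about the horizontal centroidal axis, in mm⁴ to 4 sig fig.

Ix ≈ 2.926 × 10⁶ mm⁴

Decompose the section into non-overlapping parts with the origin at the bottom-left of its bounding rectangle.
Flange: 130 × 28, A = 3 640 mm², y = 14 mm, Ī = 237 813 mm⁴.
Web: 12 × 80, A = 960 mm², y = 68 mm, Ī = 512 000 mm⁴.
Hole (subtracted): ⌀18, A = 254.469 mm², y = 14 mm, Ī = 5 153 mm⁴.
Centroid: ȳ = ΣA·y / ΣA = 25.9295 mm.
Transfer each piece to the horizontal centroidal axis using Ī + A·d² with d = y − 25.9295:
  flange: d = -11.9295 mm → contributes +755 832 mm⁴
  web: d = 42.0705 mm → contributes +2 211 130 mm⁴
  hole: d = -11.9295 mm → contributes −41367.2 mm⁴
Total I = 2 925 595 mm⁴.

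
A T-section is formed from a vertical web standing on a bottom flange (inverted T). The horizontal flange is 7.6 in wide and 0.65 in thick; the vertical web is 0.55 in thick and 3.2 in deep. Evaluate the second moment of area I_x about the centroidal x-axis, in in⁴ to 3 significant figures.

I_x ≈ 6.48 in⁴

Split into non-overlapping primitives; take the origin at the lower-left of the bounding box.
Flange: 7.6 × 0.65, A = 4.94 in², y = 0.325 in, Ī = 0.17393 in⁴.
Web: 0.55 × 3.2, A = 1.76 in², y = 2.25 in, Ī = 1.5019 in⁴.
Centroid: ȳ = ΣA·y / ΣA = 0.83067 in.
Transfer each piece to the centroidal x-axis using Ī + A·d² with d = y − 0.83067:
  flange: d = -0.50567 in → contributes +1.4371 in⁴
  web: d = 1.4193 in → contributes +5.0474 in⁴
Total I = 6.4845 in⁴.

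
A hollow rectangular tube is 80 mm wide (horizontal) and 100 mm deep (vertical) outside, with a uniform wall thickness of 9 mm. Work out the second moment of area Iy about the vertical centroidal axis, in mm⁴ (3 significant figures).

Iy ≈ 2.64 × 10⁶ mm⁴

Decompose the section into non-overlapping parts with the origin at the bottom-left of its bounding rectangle.
Outer rectangle: 80 × 100, A = 8 000 mm², x = 40 mm, Ī = 4 266 667 mm⁴.
Inner void (subtracted): 62 × 82, A = 5 084 mm², x = 40 mm, Ī = 1 628 575 mm⁴.
By symmetry the centroid is at mid-width, x̄ = 40 mm.
All pieces are centred on the vertical centroidal axis, so I = ΣĪ (holes subtracted) = 2 638 092 mm⁴.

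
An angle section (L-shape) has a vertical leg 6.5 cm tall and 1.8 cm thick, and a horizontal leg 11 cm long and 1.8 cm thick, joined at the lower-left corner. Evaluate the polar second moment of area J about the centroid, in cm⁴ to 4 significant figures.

Treat the section as a set of non-overlapping primitives; coordinates are from the bounding-box lower-left.
Vertical leg: 1.8 × 6.5, A = 11.7 cm², y = 3.25 cm, Ī = 41.1938 cm⁴.
Horizontal leg (remainder): 9.2 × 1.8, A = 16.56 cm², y = 0.9 cm, Ī = 4.4712 cm⁴.
Centroid: ȳ = ΣA·y / ΣA = 1.87293 cm.
Transfer each piece to the centroidal x-axis using Ī + A·d² with d = y − 1.87293:
  vertical leg: d = 1.37707 cm → contributes +63.3807 cm⁴
  horizontal leg (remainder): d = -0.97293 cm → contributes +20.1468 cm⁴
Total I = 83.5275 cm⁴.
For the y-axis: x̄ = 4.12293 cm.
Repeating about the centroidal y-axis gives I_y = 327.358 cm⁴.
Polar second moment: J = I_x + I_y = 410.885 cm⁴.

J ≈ 410.9 cm⁴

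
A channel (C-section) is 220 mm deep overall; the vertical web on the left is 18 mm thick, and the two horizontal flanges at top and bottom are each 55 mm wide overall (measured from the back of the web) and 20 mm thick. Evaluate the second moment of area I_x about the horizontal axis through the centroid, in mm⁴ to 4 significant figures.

I_x ≈ 3.082 × 10⁷ mm⁴

Treat the section as a set of non-overlapping primitives; coordinates are from the bounding-box lower-left.
Web: 18 × 220, A = 3 960 mm², y = 110 mm, Ī = 15 972 000 mm⁴.
Top flange (beyond web): 37 × 20, A = 740 mm², y = 210 mm, Ī = 24666.7 mm⁴.
Bottom flange (beyond web): 37 × 20, A = 740 mm², y = 10 mm, Ī = 24666.7 mm⁴.
By symmetry the centroid is at mid-height, ȳ = 110 mm.
Transfer each piece to the horizontal axis through the centroid using Ī + A·d² with d = y − 110:
  web: d = 0 mm → contributes +15 972 000 mm⁴
  top flange (beyond web): d = 100 mm → contributes +7 424 667 mm⁴
  bottom flange (beyond web): d = -100 mm → contributes +7 424 667 mm⁴
Total I = 30 821 333 mm⁴.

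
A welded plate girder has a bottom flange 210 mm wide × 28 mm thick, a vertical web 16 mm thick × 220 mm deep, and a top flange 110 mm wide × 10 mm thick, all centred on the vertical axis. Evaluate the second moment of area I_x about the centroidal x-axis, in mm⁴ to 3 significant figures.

Treat the section as a set of non-overlapping primitives; coordinates are from the bounding-box lower-left.
Bottom plate: 210 × 28, A = 5 880 mm², y = 14 mm, Ī = 384 160 mm⁴.
Web plate: 16 × 220, A = 3 520 mm², y = 138 mm, Ī = 14 197 333 mm⁴.
Top plate: 110 × 10, A = 1 100 mm², y = 253 mm, Ī = 9166.7 mm⁴.
Centroid: ȳ = ΣA·y / ΣA = 80.608 mm.
Transfer each piece to the centroidal x-axis using Ī + A·d² with d = y − 80.608:
  bottom plate: d = -66.608 mm → contributes +26 471 221 mm⁴
  web plate: d = 57.392 mm → contributes +25 791 810 mm⁴
  top plate: d = 172.39 mm → contributes +32 700 213 mm⁴
Total I = 84 963 243 mm⁴.

I_x ≈ 8.50 × 10⁷ mm⁴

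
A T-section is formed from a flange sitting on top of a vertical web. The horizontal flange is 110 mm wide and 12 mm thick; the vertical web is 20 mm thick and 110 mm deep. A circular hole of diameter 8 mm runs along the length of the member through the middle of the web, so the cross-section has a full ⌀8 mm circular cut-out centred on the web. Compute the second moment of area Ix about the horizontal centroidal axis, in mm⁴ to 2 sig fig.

Decompose the section into non-overlapping parts with the origin at the bottom-left of its bounding rectangle.
Flange: 110 × 12, A = 1 320 mm², y = 116 mm, Ī = 15 840 mm⁴.
Web: 20 × 110, A = 2 200 mm², y = 55 mm, Ī = 2 218 333 mm⁴.
Hole (subtracted): ⌀8, A = 50.27 mm², y = 55 mm, Ī = 201.1 mm⁴.
Centroid: ȳ = ΣA·y / ΣA = 78.21 mm.
Transfer each piece to the horizontal centroidal axis using Ī + A·d² with d = y − 78.21:
  flange: d = 37.79 mm → contributes +1 901 272 mm⁴
  web: d = -23.21 mm → contributes +3 403 113 mm⁴
  hole: d = -23.21 mm → contributes −27 271 mm⁴
Total I = 5 277 114 mm⁴.

Ix ≈ 5.3 × 10⁶ mm⁴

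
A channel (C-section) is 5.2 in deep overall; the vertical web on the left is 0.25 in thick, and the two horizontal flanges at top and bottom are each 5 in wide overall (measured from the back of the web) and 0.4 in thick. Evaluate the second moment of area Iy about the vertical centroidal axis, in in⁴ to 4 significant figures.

Split into non-overlapping primitives; take the origin at the lower-left of the bounding box.
Web: 0.25 × 5.2, A = 1.3 in², x = 0.125 in, Ī = 0.00677083 in⁴.
Top flange (beyond web): 4.75 × 0.4, A = 1.9 in², x = 2.625 in, Ī = 3.5724 in⁴.
Bottom flange (beyond web): 4.75 × 0.4, A = 1.9 in², x = 2.625 in, Ī = 3.5724 in⁴.
Centroid: x̄ = ΣA·x / ΣA = 1.98775 in.
Transfer each piece to the vertical centroidal axis using Ī + A·d² with d = x − 1.98775:
  web: d = -1.86275 in → contributes +4.51754 in⁴
  top flange (beyond web): d = 0.637255 in → contributes +4.34397 in⁴
  bottom flange (beyond web): d = 0.637255 in → contributes +4.34397 in⁴
Total I = 13.2055 in⁴.

Iy ≈ 13.21 in⁴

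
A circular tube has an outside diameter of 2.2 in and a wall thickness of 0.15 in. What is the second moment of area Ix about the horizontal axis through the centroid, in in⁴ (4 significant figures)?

Split into non-overlapping primitives; take the origin at the lower-left of the bounding box.
Outer circle: ⌀2.2, A = 3.80133 in², y = 1.1 in, Ī = 1.1499 in⁴.
Bore (subtracted): ⌀1.9, A = 2.83529 in², y = 1.1 in, Ī = 0.639712 in⁴.
By symmetry the centroid is at mid-height, ȳ = 1.1 in.
All pieces are centred on the horizontal axis through the centroid, so I = ΣĪ (holes subtracted) = 0.51019 in⁴.

Ix ≈ 0.5102 in⁴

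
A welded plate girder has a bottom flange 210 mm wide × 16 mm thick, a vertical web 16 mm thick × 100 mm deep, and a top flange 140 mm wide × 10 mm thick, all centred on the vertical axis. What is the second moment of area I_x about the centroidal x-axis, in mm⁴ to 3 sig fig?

Break the section into simple shapes (no overlaps), measuring from the bottom-left corner of the bounding box.
Bottom plate: 210 × 16, A = 3 360 mm², y = 8 mm, Ī = 71 680 mm⁴.
Web plate: 16 × 100, A = 1 600 mm², y = 66 mm, Ī = 1 333 333 mm⁴.
Top plate: 140 × 10, A = 1 400 mm², y = 121 mm, Ī = 11 667 mm⁴.
Centroid: ȳ = ΣA·y / ΣA = 47.465 mm.
Transfer each piece to the centroidal x-axis using Ī + A·d² with d = y − 47.465:
  bottom plate: d = -39.465 mm → contributes +5 304 942 mm⁴
  web plate: d = 18.535 mm → contributes +1 882 983 mm⁴
  top plate: d = 73.535 mm → contributes +7 581 937 mm⁴
Total I = 14 769 862 mm⁴.

I_x ≈ 1.48 × 10⁷ mm⁴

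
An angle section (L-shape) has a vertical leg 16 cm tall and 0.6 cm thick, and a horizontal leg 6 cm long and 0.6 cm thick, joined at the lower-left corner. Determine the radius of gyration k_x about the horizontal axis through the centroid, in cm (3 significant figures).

Break the section into simple shapes (no overlaps), measuring from the bottom-left corner of the bounding box.
Vertical leg: 0.6 × 16, A = 9.6 cm², y = 8 cm, Ī = 204.8 cm⁴.
Horizontal leg (remainder): 5.4 × 0.6, A = 3.24 cm², y = 0.3 cm, Ī = 0.0972 cm⁴.
Centroid: ȳ = ΣA·y / ΣA = 6.057 cm.
Transfer each piece to the horizontal axis through the centroid using Ī + A·d² with d = y − 6.057:
  vertical leg: d = 1.943 cm → contributes +241.04 cm⁴
  horizontal leg (remainder): d = -5.757 cm → contributes +107.48 cm⁴
Total I = 348.52 cm⁴.
Radius of gyration: k = √(I/A) = √(348.52 / 12.84) = 5.2099 cm.

k_x ≈ 5.21 cm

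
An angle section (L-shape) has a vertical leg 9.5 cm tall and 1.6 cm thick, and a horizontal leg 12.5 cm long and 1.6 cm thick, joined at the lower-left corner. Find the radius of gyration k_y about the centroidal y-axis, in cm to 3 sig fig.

k_y ≈ 3.89 cm

Treat the section as a set of non-overlapping primitives; coordinates are from the bounding-box lower-left.
Vertical leg: 1.6 × 9.5, A = 15.2 cm², x = 0.8 cm, Ī = 3.2427 cm⁴.
Horizontal leg (remainder): 10.9 × 1.6, A = 17.44 cm², x = 7.05 cm, Ī = 172.67 cm⁴.
Centroid: x̄ = ΣA·x / ΣA = 4.1395 cm.
Transfer each piece to the centroidal y-axis using Ī + A·d² with d = x − 4.1395:
  vertical leg: d = -3.3395 cm → contributes +172.75 cm⁴
  horizontal leg (remainder): d = 2.9105 cm → contributes +320.41 cm⁴
Total I = 493.16 cm⁴.
Radius of gyration: k = √(I/A) = √(493.16 / 32.64) = 3.887 cm.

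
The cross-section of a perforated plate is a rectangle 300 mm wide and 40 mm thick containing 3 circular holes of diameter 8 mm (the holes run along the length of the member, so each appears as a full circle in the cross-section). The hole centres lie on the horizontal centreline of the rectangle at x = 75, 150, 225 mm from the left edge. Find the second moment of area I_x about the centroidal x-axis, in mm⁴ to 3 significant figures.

Treat the section as a set of non-overlapping primitives; coordinates are from the bounding-box lower-left.
Plate: 300 × 40, A = 12 000 mm², y = 20 mm, Ī = 1 600 000 mm⁴.
Hole 1 (subtracted): ⌀8, A = 50.265 mm², y = 20 mm, Ī = 201.06 mm⁴.
Hole 2 (subtracted): ⌀8, A = 50.265 mm², y = 20 mm, Ī = 201.06 mm⁴.
Hole 3 (subtracted): ⌀8, A = 50.265 mm², y = 20 mm, Ī = 201.06 mm⁴.
By symmetry the centroid is at mid-height, ȳ = 20 mm.
All pieces are centred on the centroidal x-axis, so I = ΣĪ (holes subtracted) = 1 599 397 mm⁴.

I_x ≈ 1.60 × 10⁶ mm⁴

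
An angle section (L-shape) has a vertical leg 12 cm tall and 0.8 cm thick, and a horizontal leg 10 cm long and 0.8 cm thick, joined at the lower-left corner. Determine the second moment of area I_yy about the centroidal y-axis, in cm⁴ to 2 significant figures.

I_yy ≈ 160 cm⁴

Split into non-overlapping primitives; take the origin at the lower-left of the bounding box.
Vertical leg: 0.8 × 12, A = 9.6 cm², x = 0.4 cm, Ī = 0.512 cm⁴.
Horizontal leg (remainder): 9.2 × 0.8, A = 7.36 cm², x = 5.4 cm, Ī = 51.91 cm⁴.
Centroid: x̄ = ΣA·x / ΣA = 2.57 cm.
Transfer each piece to the centroidal y-axis using Ī + A·d² with d = x − 2.57:
  vertical leg: d = -2.17 cm → contributes +45.71 cm⁴
  horizontal leg (remainder): d = 2.83 cm → contributes +110.9 cm⁴
Total I = 156.6 cm⁴.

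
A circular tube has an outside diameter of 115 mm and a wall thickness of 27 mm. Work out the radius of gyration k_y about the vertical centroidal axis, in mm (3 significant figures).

Split into non-overlapping primitives; take the origin at the lower-left of the bounding box.
Outer circle: ⌀115, A = 10 387 mm², x = 57.5 mm, Ī = 8 585 414 mm⁴.
Bore (subtracted): ⌀61, A = 2922.5 mm², x = 57.5 mm, Ī = 679 656 mm⁴.
By symmetry the centroid is at mid-width, x̄ = 57.5 mm.
All pieces are centred on the vertical centroidal axis, so I = ΣĪ (holes subtracted) = 7 905 758 mm⁴.
Radius of gyration: k = √(I/A) = √(7 905 758 / 7464.4) = 32.544 mm.

k_y ≈ 32.5 mm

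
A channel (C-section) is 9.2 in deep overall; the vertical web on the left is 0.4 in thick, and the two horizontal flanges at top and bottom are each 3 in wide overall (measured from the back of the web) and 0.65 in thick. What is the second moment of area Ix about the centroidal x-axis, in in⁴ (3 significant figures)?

Ix ≈ 87.8 in⁴

Break the section into simple shapes (no overlaps), measuring from the bottom-left corner of the bounding box.
Web: 0.4 × 9.2, A = 3.68 in², y = 4.6 in, Ī = 25.956 in⁴.
Top flange (beyond web): 2.6 × 0.65, A = 1.69 in², y = 8.875 in, Ī = 0.059502 in⁴.
Bottom flange (beyond web): 2.6 × 0.65, A = 1.69 in², y = 0.325 in, Ī = 0.059502 in⁴.
By symmetry the centroid is at mid-height, ȳ = 4.6 in.
Transfer each piece to the centroidal x-axis using Ī + A·d² with d = y − 4.6:
  web: d = 0 in → contributes +25.956 in⁴
  top flange (beyond web): d = 4.275 in → contributes +30.945 in⁴
  bottom flange (beyond web): d = -4.275 in → contributes +30.945 in⁴
Total I = 87.847 in⁴.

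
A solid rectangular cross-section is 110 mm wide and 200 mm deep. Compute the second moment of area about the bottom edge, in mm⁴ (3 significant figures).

I_base ≈ 2.93 × 10⁸ mm⁴

The section: 110 × 200, A = 22 000 mm², y = 100 mm, Ī = 73 333 333 mm⁴.
Transfer it to the bottom edge using Ī + A·d² with d = y − 0:
  the section: d = 100 mm → contributes +293 333 333 mm⁴
Total I = 293 333 333 mm⁴.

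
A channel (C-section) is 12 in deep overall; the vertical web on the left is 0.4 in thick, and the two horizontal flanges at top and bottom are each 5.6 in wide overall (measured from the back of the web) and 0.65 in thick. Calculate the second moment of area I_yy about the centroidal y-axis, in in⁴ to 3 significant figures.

Split into non-overlapping primitives; take the origin at the lower-left of the bounding box.
Web: 0.4 × 12, A = 4.8 in², x = 0.2 in, Ī = 0.064 in⁴.
Top flange (beyond web): 5.2 × 0.65, A = 3.38 in², x = 3 in, Ī = 7.6163 in⁴.
Bottom flange (beyond web): 5.2 × 0.65, A = 3.38 in², x = 3 in, Ī = 7.6163 in⁴.
Centroid: x̄ = ΣA·x / ΣA = 1.8374 in.
Transfer each piece to the centroidal y-axis using Ī + A·d² with d = x − 1.8374:
  web: d = -1.6374 in → contributes +12.933 in⁴
  top flange (beyond web): d = 1.1626 in → contributes +12.185 in⁴
  bottom flange (beyond web): d = 1.1626 in → contributes +12.185 in⁴
Total I = 37.303 in⁴.

I_yy ≈ 37.3 in⁴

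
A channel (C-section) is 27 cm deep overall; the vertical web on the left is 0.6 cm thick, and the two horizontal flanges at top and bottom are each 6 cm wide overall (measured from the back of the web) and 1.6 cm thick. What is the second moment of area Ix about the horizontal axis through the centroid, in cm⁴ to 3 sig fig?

Ix ≈ 3770 cm⁴

Break the section into simple shapes (no overlaps), measuring from the bottom-left corner of the bounding box.
Web: 0.6 × 27, A = 16.2 cm², y = 13.5 cm, Ī = 984.15 cm⁴.
Top flange (beyond web): 5.4 × 1.6, A = 8.64 cm², y = 26.2 cm, Ī = 1.8432 cm⁴.
Bottom flange (beyond web): 5.4 × 1.6, A = 8.64 cm², y = 0.8 cm, Ī = 1.8432 cm⁴.
By symmetry the centroid is at mid-height, ȳ = 13.5 cm.
Transfer each piece to the horizontal axis through the centroid using Ī + A·d² with d = y − 13.5:
  web: d = 0 cm → contributes +984.15 cm⁴
  top flange (beyond web): d = 12.7 cm → contributes +1395.4 cm⁴
  bottom flange (beyond web): d = -12.7 cm → contributes +1395.4 cm⁴
Total I = 3774.9 cm⁴.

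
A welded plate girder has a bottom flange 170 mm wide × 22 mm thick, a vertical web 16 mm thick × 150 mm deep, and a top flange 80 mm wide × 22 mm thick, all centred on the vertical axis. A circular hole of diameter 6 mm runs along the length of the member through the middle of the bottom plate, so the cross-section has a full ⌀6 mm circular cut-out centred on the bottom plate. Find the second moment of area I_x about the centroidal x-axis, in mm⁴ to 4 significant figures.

Break the section into simple shapes (no overlaps), measuring from the bottom-left corner of the bounding box.
Bottom plate: 170 × 22, A = 3 740 mm², y = 11 mm, Ī = 150 847 mm⁴.
Web plate: 16 × 150, A = 2 400 mm², y = 97 mm, Ī = 4 500 000 mm⁴.
Top plate: 80 × 22, A = 1 760 mm², y = 183 mm, Ī = 70986.7 mm⁴.
Hole (subtracted): ⌀6, A = 28.2743 mm², y = 11 mm, Ī = 63.6173 mm⁴.
Centroid: ȳ = ΣA·y / ΣA = 75.6771 mm.
Transfer each piece to the centroidal x-axis using Ī + A·d² with d = y − 75.6771:
  bottom plate: d = -64.6771 mm → contributes +15 795 719 mm⁴
  web plate: d = 21.3229 mm → contributes +5 591 204 mm⁴
  top plate: d = 107.323 mm → contributes +20 343 046 mm⁴
  hole: d = -64.6771 mm → contributes −118 339 mm⁴
Total I = 41 611 630 mm⁴.

I_x ≈ 4.161 × 10⁷ mm⁴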